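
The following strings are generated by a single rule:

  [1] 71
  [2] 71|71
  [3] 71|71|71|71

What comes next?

71|71|71|71|71|71|71|71

Each string is two copies of the previous one joined by '|'.
So the next term is two copies of 71|71|71|71 with '|' between the halves.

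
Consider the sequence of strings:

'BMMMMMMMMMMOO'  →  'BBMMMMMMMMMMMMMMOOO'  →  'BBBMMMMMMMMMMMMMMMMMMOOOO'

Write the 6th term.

Term n consists of n-1 B's, followed by 4n+2 M's, followed by n O's, where the shown terms are n = 2, 3, 4.
Setting n = 7 gives 6, 30, 7 characters in each block.

BBBBBBMMMMMMMMMMMMMMMMMMMMMMMMMMMMMMOOOOOOO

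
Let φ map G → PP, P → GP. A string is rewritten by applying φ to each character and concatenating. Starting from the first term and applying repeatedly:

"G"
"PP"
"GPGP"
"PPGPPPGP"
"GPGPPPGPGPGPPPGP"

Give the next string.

φ(GPGPPPGPGPGPPPGP) expands symbol-by-symbol to PP GP PP GP GP GP PP GP PP GP PP GP GP GP PP GP; joining the 16 pieces gives the next term.

PPGPPPGPGPGPPPGPPPGPPPGPGPGPPPGP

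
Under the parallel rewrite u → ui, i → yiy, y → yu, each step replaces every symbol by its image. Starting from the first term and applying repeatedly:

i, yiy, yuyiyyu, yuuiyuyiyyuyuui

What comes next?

Rewriting the 15 symbols of yuuiyuyiyyuyuui one by one yields yu ui ui yiy yu ui yu yiy yu yu ui yu ui ui yiy; concatenated:

yuuiuiyiyyuuiyuyiyyuyuuiyuuiuiyiy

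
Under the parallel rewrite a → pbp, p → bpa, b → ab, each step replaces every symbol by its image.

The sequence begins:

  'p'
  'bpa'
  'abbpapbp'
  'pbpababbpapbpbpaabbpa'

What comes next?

bpaabbpapbpabpbpababbpapbpbpaabbpaabbpapbppbpababbpapbp

Applying the rule to each of the 21 symbols of pbpababbpapbpbpaabbpa gives the pieces bpa ab bpa pbp ab pbp ab ab bpa pbp bpa ab bpa ab bpa pbp pbp ab ab bpa pbp, which concatenate to the answer.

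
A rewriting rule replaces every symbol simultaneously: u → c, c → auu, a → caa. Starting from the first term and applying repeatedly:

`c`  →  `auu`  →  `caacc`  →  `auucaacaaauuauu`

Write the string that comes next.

Applying the rule to each of the 15 symbols of auucaacaaauuauu gives the pieces caa c c auu caa caa auu caa caa caa c c caa c c, which concatenate to the answer.

caaccauucaacaaauucaacaacaacccaacc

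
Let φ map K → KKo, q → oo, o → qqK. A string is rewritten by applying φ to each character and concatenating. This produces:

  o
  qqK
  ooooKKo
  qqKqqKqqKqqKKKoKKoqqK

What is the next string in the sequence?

ooooKKoooooKKoooooKKoooooKKoKKoKKoqqKKKoKKoqqKooooKKo

Replace each of the 21 characters of qqKqqKqqKqqKKKoKKoqqK in place — oo oo KKo oo oo KKo oo oo KKo oo oo KKo KKo KKo qqK KKo KKo qqK oo oo KKo — and concatenate.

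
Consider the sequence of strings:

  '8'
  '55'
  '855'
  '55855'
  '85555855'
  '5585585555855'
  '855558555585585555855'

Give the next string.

Each term (from the third on) is the two preceding terms concatenated in order: term 3 = 8·55 = 855.
So term 8 is 5585585555855·855558555585585555855.

5585585555855855558555585585555855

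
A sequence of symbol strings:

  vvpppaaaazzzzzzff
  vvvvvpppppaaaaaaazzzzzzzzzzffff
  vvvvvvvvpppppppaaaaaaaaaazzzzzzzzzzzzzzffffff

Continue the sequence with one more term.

The n-th term is 3n-1 v's then 2n+1 p's then 3n+1 a's then 4n+2 z's then 2n f's (n = 1, 2, …).
At n = 4 the blocks have lengths 11, 9, 13, 18, 8.

vvvvvvvvvvvpppppppppaaaaaaaaaaaaazzzzzzzzzzzzzzzzzzffffffff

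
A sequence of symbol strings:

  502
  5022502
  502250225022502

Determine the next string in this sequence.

Every step duplicates the string with '2' between the halves.
One more doubling of 502250225022502 gives the answer.

5022502250225022502250225022502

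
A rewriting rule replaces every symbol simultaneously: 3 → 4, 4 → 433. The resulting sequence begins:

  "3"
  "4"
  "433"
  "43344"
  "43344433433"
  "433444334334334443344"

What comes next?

Rewriting the 21 symbols of 433444334334334443344 one by one yields 433 4 4 433 433 433 4 4 433 4 4 433 4 4 433 433 433 4 4 433 433; concatenated:

4334443343343344433444334443343343344433433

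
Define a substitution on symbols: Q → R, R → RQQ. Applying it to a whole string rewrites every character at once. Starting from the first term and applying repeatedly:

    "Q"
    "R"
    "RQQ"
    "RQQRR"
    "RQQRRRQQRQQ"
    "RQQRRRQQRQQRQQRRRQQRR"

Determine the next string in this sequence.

RQQRRRQQRQQRQQRRRQQRRRQQRRRQQRQQRQQRRRQQRQQ

φ(RQQRRRQQRQQRQQRRRQQRR) expands symbol-by-symbol to RQQ R R RQQ RQQ RQQ R R RQQ R R RQQ R R RQQ RQQ RQQ R R RQQ RQQ; joining the 21 pieces gives the next term.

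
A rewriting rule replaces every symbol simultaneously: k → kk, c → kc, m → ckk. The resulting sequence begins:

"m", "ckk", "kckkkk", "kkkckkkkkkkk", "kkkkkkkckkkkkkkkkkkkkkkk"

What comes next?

Replace each of the 24 characters of kkkkkkkckkkkkkkkkkkkkkkk in place — kk kk kk kk kk kk kk kc kk kk kk kk kk kk kk kk kk kk kk kk kk kk kk kk — and concatenate.

kkkkkkkkkkkkkkkckkkkkkkkkkkkkkkkkkkkkkkkkkkkkkkk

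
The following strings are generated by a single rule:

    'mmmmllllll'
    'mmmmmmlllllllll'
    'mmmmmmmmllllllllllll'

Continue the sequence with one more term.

mmmmmmmmmmlllllllllllllll

The n-th term is 2n m's then 3n l's, where the shown terms are n = 2, 3, 4.
Setting n = 5 gives 10, 15 characters in each block.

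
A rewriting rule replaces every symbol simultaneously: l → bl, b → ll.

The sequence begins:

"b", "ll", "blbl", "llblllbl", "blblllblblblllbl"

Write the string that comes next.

llblllblblblllblllblllblblblllbl

Replace each of the 16 characters of blblllblblblllbl in place — ll bl ll bl bl bl ll bl ll bl ll bl bl bl ll bl — and concatenate.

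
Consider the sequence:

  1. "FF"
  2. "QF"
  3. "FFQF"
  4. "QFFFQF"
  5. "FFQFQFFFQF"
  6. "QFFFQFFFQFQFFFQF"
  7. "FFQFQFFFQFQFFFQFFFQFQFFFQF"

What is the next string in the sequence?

From term 3 onward, concatenate the second-to-last term with the last: FF·QF = FFQF, QF·FFQF = QFFFQF, …
Continuing: QFFFQFFFQFQFFFQF · FFQFQFFFQFQFFFQFFFQFQFFFQF gives term 8.

QFFFQFFFQFQFFFQFFFQFQFFFQFQFFFQFFFQFQFFFQF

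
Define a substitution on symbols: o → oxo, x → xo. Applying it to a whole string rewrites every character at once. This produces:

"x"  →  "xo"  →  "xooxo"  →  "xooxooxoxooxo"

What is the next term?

Rewriting the 13 symbols of xooxooxoxooxo one by one yields xo oxo oxo xo oxo oxo xo oxo xo oxo oxo xo oxo; concatenated:

xooxooxoxooxooxoxooxoxooxooxoxooxo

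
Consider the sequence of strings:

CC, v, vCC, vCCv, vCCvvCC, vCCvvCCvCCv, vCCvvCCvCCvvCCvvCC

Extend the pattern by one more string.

This is a Fibonacci-style word recurrence s(k) = s(k−1)·s(k−2): e.g. v·CC = vCC.
Continuing: vCCvvCCvCCvvCCvvCC · vCCvvCCvCCv gives term 8.

vCCvvCCvCCvvCCvvCCvCCvvCCvCCv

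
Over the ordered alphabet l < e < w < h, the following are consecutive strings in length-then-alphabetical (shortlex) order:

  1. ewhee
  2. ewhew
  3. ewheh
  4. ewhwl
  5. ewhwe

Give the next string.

The successor of ewhwe increments the rightmost position that isn't already h and resets every position after it to l.

ewhww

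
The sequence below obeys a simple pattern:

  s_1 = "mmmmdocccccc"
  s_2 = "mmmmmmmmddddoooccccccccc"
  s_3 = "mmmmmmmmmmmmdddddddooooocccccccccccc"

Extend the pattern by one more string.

mmmmmmmmmmmmmmmmddddddddddoooooooccccccccccccccc

The n-th term is 4n m's then 3n-2 d's then 2n-1 o's then 3n+3 c's (n = 1, 2, …).
For the next term, n = 4, so the run lengths are 16, 10, 7, 15.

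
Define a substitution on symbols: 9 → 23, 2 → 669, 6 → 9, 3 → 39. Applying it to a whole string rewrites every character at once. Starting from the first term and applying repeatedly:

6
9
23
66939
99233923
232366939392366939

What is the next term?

66939669399923392339236693999233923

Replace each of the 18 characters of 232366939392366939 in place — 669 39 669 39 9 9 23 39 23 39 23 669 39 9 9 23 39 23 — and concatenate.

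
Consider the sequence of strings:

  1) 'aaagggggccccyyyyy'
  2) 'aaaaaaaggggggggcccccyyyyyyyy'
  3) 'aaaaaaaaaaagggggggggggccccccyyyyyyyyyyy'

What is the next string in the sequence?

aaaaaaaaaaaaaaaggggggggggggggcccccccyyyyyyyyyyyyyy

Each string has the form a^{4n-1} g^{3n+2} c^{n+3} y^{3n+2} (n = 1, 2, …).
At n = 4 the blocks have lengths 15, 14, 7, 14.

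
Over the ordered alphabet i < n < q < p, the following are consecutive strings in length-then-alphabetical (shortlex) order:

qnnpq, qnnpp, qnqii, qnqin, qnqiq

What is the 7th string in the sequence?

qnqni

Continuing the enumeration 2 steps past qnqiq: qnqiq → qnqip → (answer).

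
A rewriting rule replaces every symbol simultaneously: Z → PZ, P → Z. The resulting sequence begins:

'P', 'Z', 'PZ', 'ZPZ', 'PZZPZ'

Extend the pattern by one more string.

ZPZPZZPZ

Apply φ to PZZPZ symbol by symbol: P→Z, Z→PZ, Z→PZ, P→Z, Z→PZ; joined: Z PZ PZ Z PZ.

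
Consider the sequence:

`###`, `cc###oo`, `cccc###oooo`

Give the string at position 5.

cccccccc###oooooooo

s(k+1) = cc·s(k)·oo, so each term gains cc as a prefix and oo as a suffix.
From cccc###oooo, 2 further steps: cccc###oooo → cccccc###oooooo → (answer).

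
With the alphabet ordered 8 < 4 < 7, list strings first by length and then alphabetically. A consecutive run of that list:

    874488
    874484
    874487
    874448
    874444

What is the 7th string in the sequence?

Continuing the enumeration 2 steps past 874444: 874444 → 874447 → (answer).

874478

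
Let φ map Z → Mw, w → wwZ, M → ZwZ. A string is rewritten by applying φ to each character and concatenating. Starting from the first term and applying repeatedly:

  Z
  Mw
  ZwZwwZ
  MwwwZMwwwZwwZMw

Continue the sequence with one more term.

ZwZwwZwwZwwZMwZwZwwZwwZwwZMwwwZwwZMwZwZwwZ

Applying the rule to each of the 15 symbols of MwwwZMwwwZwwZMw gives the pieces ZwZ wwZ wwZ wwZ Mw ZwZ wwZ wwZ wwZ Mw wwZ wwZ Mw ZwZ wwZ, which concatenate to the answer.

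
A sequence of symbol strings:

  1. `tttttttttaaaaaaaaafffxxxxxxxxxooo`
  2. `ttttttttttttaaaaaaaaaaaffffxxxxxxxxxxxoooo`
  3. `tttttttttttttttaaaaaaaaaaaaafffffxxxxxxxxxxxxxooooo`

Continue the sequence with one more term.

ttttttttttttttttttaaaaaaaaaaaaaaaffffffxxxxxxxxxxxxxxxoooooo

The n-th term is 3n t's then 2n+3 a's then n f's then 2n+3 x's then n o's, where the shown terms are n = 3, 4, 5.
Setting n = 6 gives 18, 15, 6, 15, 6 characters in each block.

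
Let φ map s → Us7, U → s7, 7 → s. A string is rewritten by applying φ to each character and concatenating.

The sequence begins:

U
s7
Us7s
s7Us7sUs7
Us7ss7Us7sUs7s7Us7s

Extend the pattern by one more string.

s7Us7sUs7Us7ss7Us7sUs7s7Us7sUs7ss7Us7sUs7

φ(Us7ss7Us7sUs7s7Us7s) expands symbol-by-symbol to s7 Us7 s Us7 Us7 s s7 Us7 s Us7 s7 Us7 s Us7 s s7 Us7 s Us7; joining the 19 pieces gives the next term.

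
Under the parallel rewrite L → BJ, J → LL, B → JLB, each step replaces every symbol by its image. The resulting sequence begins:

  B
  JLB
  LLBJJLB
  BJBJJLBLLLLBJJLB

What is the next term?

Rewriting the 16 symbols of BJBJJLBLLLLBJJLB one by one yields JLB LL JLB LL LL BJ JLB BJ BJ BJ BJ JLB LL LL BJ JLB; concatenated:

JLBLLJLBLLLLBJJLBBJBJBJBJJLBLLLLBJJLB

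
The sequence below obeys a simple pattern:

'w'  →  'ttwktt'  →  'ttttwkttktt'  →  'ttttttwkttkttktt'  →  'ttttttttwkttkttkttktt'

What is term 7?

ttttttttttttwkttkttkttkttkttktt

Every step adds tt to the front and ktt to the end of the previous string.
From ttttttttwkttkttkttktt, 2 further steps: ttttttttwkttkttkttktt → ttttttttttwkttkttkttkttktt → (answer).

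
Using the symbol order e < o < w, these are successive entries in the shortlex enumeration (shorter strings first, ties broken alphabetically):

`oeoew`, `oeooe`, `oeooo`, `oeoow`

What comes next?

oeowe

The successor of oeoow increments the rightmost position that isn't already w and resets every position after it to e.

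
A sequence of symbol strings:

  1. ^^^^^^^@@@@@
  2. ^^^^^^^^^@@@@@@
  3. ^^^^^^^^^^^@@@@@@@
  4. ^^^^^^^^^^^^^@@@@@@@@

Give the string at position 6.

Term n consists of 2n+1 ^'s, followed by n+2 @'s, where the shown terms are n = 3, 4, 5, 6.
For term 6, n = 8, so the run lengths are 17, 10.

^^^^^^^^^^^^^^^^^@@@@@@@@@@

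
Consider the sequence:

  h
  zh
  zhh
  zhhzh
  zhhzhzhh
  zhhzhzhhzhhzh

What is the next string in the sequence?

This is a Fibonacci-style word recurrence s(k) = s(k−1)·s(k−2): e.g. zh·h = zhh.
So term 7 is zhhzhzhhzhhzh·zhhzhzhh.

zhhzhzhhzhhzhzhhzhzhh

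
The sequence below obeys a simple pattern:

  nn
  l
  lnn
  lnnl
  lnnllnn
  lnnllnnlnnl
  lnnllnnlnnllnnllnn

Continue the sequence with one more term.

Each term (from the third on) is the previous term followed by the one before it: term 3 = l·nn = lnn.
Continuing: lnnllnnlnnllnnllnn · lnnllnnlnnl gives term 8.

lnnllnnlnnllnnllnnlnnllnnlnnl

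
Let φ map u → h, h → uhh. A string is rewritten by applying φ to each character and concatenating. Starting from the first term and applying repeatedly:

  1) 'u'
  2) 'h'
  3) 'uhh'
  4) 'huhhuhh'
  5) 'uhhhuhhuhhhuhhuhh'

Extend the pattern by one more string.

huhhuhhuhhhuhhuhhhuhhuhhuhhhuhhuhhhuhhuhh

φ(uhhhuhhuhhhuhhuhh) expands symbol-by-symbol to h uhh uhh uhh h uhh uhh h uhh uhh uhh h uhh uhh h uhh uhh; joining the 17 pieces gives the next term.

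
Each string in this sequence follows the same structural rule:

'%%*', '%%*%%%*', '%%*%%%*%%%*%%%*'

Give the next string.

%%*%%%*%%%*%%%*%%%*%%%*%%%*%%%*

s(k+1) = s(k)·%·s(k) — each term doubles the last with '%' between the halves.
One more doubling of %%*%%%*%%%*%%%* gives the answer.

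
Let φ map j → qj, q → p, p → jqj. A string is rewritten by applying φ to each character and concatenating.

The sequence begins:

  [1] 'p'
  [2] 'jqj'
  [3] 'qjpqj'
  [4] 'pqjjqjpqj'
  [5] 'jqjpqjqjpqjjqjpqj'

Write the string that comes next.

qjpqjjqjpqjpqjjqjpqjqjpqjjqjpqj

Applying the rule to each of the 17 symbols of jqjpqjqjpqjjqjpqj gives the pieces qj p qj jqj p qj p qj jqj p qj qj p qj jqj p qj, which concatenate to the answer.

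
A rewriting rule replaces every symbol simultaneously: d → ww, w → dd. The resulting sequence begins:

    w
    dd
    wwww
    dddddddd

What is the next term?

wwwwwwwwwwwwwwww

Expanding dddddddd: d→ww, d→ww, d→ww, d→ww, d→ww, d→ww, d→ww, d→ww. Concatenated: ww ww ww ww ww ww ww ww.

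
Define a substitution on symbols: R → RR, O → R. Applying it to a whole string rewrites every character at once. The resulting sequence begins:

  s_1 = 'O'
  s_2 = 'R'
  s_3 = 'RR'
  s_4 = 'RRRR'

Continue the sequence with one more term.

RRRRRRRR

Apply φ to RRRR symbol by symbol: R→RR, R→RR, R→RR, R→RR; joined: RR RR RR RR.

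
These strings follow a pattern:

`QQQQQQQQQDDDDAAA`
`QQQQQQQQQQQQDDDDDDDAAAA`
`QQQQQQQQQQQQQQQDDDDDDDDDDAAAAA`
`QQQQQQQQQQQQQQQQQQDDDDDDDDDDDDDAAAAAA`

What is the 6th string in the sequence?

QQQQQQQQQQQQQQQQQQQQQQQQDDDDDDDDDDDDDDDDDDDAAAAAAAA

Term n consists of 3n+3 Q's, followed by 3n-2 D's, followed by n+1 A's, where the shown terms are n = 2, 3, 4, 5.
For term 6, n = 7, so the run lengths are 24, 19, 8.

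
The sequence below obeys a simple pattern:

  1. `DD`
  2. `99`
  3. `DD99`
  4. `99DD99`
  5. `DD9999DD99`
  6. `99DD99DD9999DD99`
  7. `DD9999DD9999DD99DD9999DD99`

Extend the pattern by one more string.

This is a Fibonacci-style word recurrence s(k) = s(k−2)·s(k−1): e.g. DD·99 = DD99.
Continuing: 99DD99DD9999DD99 · DD9999DD9999DD99DD9999DD99 gives term 8.

99DD99DD9999DD99DD9999DD9999DD99DD9999DD99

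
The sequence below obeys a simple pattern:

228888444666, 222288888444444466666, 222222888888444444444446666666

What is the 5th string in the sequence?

Each string has the form 2^{2n} 8^{n+3} 4^{4n-1} 6^{2n+1} (n = 1, 2, …).
Setting n = 5 gives 10, 8, 19, 11 characters in each block.

222222222288888888444444444444444444466666666666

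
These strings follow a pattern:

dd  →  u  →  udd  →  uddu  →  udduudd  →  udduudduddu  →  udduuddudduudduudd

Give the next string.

Each term (from the third on) is the previous term followed by the one before it: term 3 = u·dd = udd.
Continuing: udduuddudduudduudd · udduudduddu gives term 8.

udduuddudduudduuddudduudduddu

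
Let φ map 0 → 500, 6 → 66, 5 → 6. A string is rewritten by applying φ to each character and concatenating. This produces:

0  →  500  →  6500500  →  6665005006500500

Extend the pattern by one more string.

666666650050065005006665005006500500

φ(6665005006500500) expands symbol-by-symbol to 66 66 66 6 500 500 6 500 500 66 6 500 500 6 500 500; joining the 16 pieces gives the next term.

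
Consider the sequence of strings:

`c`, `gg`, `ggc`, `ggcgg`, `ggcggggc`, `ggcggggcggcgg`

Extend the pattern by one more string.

Each term (from the third on) is the previous term followed by the one before it: term 3 = gg·c = ggc.
Continuing: ggcggggcggcgg · ggcggggc gives term 7.

ggcggggcggcggggcggggc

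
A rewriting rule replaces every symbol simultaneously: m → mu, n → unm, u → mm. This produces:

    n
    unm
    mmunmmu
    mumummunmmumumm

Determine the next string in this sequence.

mummmummmumummunmmumummmummmumu

Replace each of the 15 characters of mumummunmmumumm in place — mu mm mu mm mu mu mm unm mu mu mm mu mm mu mu — and concatenate.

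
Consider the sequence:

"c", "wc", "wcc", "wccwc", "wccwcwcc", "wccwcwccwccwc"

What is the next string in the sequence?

wccwcwccwccwcwccwcwcc

From term 3 onward, concatenate the last term with the second-to-last: wc·c = wcc, wcc·wc = wccwc, …
Continuing: wccwcwccwccwc · wccwcwcc gives term 7.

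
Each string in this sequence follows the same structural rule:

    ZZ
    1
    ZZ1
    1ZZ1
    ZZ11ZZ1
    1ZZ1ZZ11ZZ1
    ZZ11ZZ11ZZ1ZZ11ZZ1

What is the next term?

1ZZ1ZZ11ZZ1ZZ11ZZ11ZZ1ZZ11ZZ1

Each term (from the third on) is the two preceding terms concatenated in order: term 3 = ZZ·1 = ZZ1.
So term 8 is 1ZZ1ZZ11ZZ1·ZZ11ZZ11ZZ1ZZ11ZZ1.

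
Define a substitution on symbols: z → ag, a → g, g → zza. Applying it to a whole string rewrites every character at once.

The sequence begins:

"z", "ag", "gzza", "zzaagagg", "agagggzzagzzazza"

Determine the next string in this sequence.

gzzagzzazzazzaagaggzzaagaggagagg

Applying the rule to each of the 16 symbols of agagggzzagzzazza gives the pieces g zza g zza zza zza ag ag g zza ag ag g ag ag g, which concatenate to the answer.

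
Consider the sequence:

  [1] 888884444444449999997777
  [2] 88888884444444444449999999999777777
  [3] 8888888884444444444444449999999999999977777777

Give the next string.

Term n consists of 2n+1 8's, followed by 3n+3 4's, followed by 4n-2 9's, followed by 2n 7's, where the shown terms are n = 2, 3, 4.
For the next term, n = 5, so the run lengths are 11, 18, 18, 10.

888888888884444444444444444449999999999999999997777777777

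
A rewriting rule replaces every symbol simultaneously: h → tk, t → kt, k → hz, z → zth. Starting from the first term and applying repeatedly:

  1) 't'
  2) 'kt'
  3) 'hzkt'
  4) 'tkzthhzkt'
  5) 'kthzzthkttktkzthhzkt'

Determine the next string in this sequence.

Applying the rule to each of the 20 symbols of kthzzthkttktkzthhzkt gives the pieces hz kt tk zth zth kt tk hz kt kt hz kt hz zth kt tk tk zth hz kt, which concatenate to the answer.

hzkttkzthzthkttkhzktkthzkthzzthkttktkzthhzkt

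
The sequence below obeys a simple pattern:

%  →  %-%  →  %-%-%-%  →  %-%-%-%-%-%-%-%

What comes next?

Each string is two copies of the previous one joined by '-'.
So the next term is two copies of %-%-%-%-%-%-%-% with '-' between the halves.

%-%-%-%-%-%-%-%-%-%-%-%-%-%-%-%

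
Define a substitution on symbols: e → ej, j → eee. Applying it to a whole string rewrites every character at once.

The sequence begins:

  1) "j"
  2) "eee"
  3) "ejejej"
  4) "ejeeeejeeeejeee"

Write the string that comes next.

ejeeeejejejejeeeejejejejeeeejejej

Replace each of the 15 characters of ejeeeejeeeejeee in place — ej eee ej ej ej ej eee ej ej ej ej eee ej ej ej — and concatenate.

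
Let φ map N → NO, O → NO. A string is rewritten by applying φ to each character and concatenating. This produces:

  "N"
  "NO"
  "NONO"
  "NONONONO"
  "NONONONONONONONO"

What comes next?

Applying the rule to each of the 16 symbols of NONONONONONONONO gives the pieces NO NO NO NO NO NO NO NO NO NO NO NO NO NO NO NO, which concatenate to the answer.

NONONONONONONONONONONONONONONONO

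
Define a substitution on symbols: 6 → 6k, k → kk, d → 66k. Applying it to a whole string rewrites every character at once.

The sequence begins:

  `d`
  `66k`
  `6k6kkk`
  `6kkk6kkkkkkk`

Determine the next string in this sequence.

Apply φ to 6kkk6kkkkkkk symbol by symbol: 6→6k, k→kk, k→kk, k→kk, 6→6k, k→kk, k→kk, k→kk, k→kk, k→kk, k→kk, k→kk; joined: 6k kk kk kk 6k kk kk kk kk kk kk kk.

6kkkkkkk6kkkkkkkkkkkkkkk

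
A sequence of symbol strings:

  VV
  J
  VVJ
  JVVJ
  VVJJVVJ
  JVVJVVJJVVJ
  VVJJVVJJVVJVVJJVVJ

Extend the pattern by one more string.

Each term (from the third on) is the two preceding terms concatenated in order: term 3 = VV·J = VVJ.
So term 8 is JVVJVVJJVVJ·VVJJVVJJVVJVVJJVVJ.

JVVJVVJJVVJVVJJVVJJVVJVVJJVVJ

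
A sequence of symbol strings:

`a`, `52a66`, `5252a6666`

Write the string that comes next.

s(k+1) = 52·s(k)·66, so each term gains 52 as a prefix and 66 as a suffix.
One more step from 5252a6666 gives the answer.

525252a666666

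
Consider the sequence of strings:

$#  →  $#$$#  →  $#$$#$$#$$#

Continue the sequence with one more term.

s(k+1) = s(k)·$·s(k) — each term doubles the last with '$' between the halves.
So the next term is two copies of $#$$#$$#$$# with '$' between the halves.

$#$$#$$#$$#$$#$$#$$#$$#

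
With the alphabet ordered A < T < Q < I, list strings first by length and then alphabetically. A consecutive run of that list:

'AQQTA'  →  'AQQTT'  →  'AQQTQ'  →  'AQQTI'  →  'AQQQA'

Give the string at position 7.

AQQQQ

Advancing 2 positions from AQQQA through AQQQA → AQQQT reaches term 7.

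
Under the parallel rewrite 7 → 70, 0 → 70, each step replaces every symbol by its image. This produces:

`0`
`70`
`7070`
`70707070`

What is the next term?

7070707070707070

Apply φ to 70707070 symbol by symbol: 7→70, 0→70, 7→70, 0→70, 7→70, 0→70, 7→70, 0→70; joined: 70 70 70 70 70 70 70 70.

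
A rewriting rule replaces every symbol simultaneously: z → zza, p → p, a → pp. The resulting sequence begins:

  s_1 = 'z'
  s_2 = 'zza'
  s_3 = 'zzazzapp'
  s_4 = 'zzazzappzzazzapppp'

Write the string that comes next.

φ(zzazzappzzazzapppp) expands symbol-by-symbol to zza zza pp zza zza pp p p zza zza pp zza zza pp p p p p; joining the 18 pieces gives the next term.

zzazzappzzazzappppzzazzappzzazzapppppp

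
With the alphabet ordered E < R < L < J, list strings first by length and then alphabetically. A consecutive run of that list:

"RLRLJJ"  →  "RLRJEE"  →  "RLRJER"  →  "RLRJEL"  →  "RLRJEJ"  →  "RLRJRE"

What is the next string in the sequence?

RLRJRR

Treat RLRJRE as a base-4 numeral over the given alphabet and add one, carrying through any trailing J's.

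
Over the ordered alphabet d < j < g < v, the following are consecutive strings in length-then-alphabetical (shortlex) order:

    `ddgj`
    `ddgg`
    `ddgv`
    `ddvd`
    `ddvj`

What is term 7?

Stepping forward 2 times from ddvj: ddvj → ddvg, then the target.

ddvv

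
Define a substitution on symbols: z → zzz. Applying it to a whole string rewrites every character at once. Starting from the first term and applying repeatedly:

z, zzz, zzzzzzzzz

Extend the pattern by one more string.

Apply φ to zzzzzzzzz symbol by symbol: z→zzz, z→zzz, z→zzz, z→zzz, z→zzz, z→zzz, z→zzz, z→zzz, z→zzz; joined: zzz zzz zzz zzz zzz zzz zzz zzz zzz.

zzzzzzzzzzzzzzzzzzzzzzzzzzz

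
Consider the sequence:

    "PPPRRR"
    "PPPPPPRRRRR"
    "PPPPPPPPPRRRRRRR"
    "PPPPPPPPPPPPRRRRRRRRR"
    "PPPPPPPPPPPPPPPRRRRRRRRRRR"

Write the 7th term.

Term n consists of 3n P's, followed by 2n+1 R's (n = 1, 2, …).
For term 7, n = 7, so the run lengths are 21, 15.

PPPPPPPPPPPPPPPPPPPPPRRRRRRRRRRRRRRR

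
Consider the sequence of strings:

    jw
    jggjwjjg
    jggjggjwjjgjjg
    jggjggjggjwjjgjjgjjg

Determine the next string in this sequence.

Each term wraps the previous one in jgg on the left and jjg on the right.
So the next term is jgg·jggjggjggjwjjgjjgjjg·jjg.

jggjggjggjggjwjjgjjgjjgjjg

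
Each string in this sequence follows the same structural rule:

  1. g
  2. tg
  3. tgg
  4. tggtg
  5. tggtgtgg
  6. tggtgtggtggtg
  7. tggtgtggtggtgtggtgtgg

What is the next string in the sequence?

From term 3 onward, concatenate the last term with the second-to-last: tg·g = tgg, tgg·tg = tggtg, …
The next term joins tggtgtggtggtgtggtgtgg and tggtgtggtggtg.

tggtgtggtggtgtggtgtggtggtgtggtggtg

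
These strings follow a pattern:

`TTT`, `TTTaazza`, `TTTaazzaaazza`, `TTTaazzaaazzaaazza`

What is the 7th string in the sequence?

TTTaazzaaazzaaazzaaazzaaazzaaazza

The strings grow by a fixed suffix aazza each time.
From TTTaazzaaazzaaazza, 3 further steps: TTTaazzaaazzaaazza → TTTaazzaaazzaaazzaaazza → TTTaazzaaazzaaazzaaazzaaazza → (answer).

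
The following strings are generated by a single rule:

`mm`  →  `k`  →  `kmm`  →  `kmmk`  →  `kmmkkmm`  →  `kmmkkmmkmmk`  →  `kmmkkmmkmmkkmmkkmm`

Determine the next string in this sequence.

kmmkkmmkmmkkmmkkmmkmmkkmmkmmk

From term 3 onward, concatenate the last term with the second-to-last: k·mm = kmm, kmm·k = kmmk, …
Continuing: kmmkkmmkmmkkmmkkmm · kmmkkmmkmmk gives term 8.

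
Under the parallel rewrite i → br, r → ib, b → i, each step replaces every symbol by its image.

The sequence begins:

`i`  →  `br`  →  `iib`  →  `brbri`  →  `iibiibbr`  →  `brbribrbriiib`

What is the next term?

iibiibbriibiibbrbrbri

Applying the rule to each of the 13 symbols of brbribrbriiib gives the pieces i ib i ib br i ib i ib br br br i, which concatenate to the answer.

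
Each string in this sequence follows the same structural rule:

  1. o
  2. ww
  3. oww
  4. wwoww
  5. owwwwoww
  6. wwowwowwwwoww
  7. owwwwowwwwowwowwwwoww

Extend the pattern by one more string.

From term 3 onward, concatenate the second-to-last term with the last: o·ww = oww, ww·oww = wwoww, …
The next term joins wwowwowwwwoww and owwwwowwwwowwowwwwoww.

wwowwowwwwowwowwwwowwwwowwowwwwoww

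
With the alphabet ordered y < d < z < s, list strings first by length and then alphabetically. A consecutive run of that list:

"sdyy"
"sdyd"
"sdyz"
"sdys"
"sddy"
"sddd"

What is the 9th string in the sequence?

sdzy

Continuing the enumeration 3 steps past sddd: sddd → sddz → sdds → (answer).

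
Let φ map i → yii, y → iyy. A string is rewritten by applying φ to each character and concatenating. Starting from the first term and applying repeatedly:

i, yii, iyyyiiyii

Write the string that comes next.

Rewriting each symbol of iyyyiiyii: i→yii, y→iyy, y→iyy, y→iyy, i→yii, i→yii, y→iyy, i→yii, i→yii, which concatenates to yii iyy iyy iyy yii yii iyy yii yii.

yiiiyyiyyiyyyiiyiiiyyyiiyii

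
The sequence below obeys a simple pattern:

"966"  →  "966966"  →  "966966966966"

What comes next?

Every step duplicates the string.
Doubling 966966966966:

966966966966966966966966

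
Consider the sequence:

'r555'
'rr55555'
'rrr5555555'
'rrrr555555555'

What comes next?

Term n consists of n r's, followed by 2n+1 5's (n = 1, 2, …).
At n = 5 the blocks have lengths 5, 11.

rrrrr55555555555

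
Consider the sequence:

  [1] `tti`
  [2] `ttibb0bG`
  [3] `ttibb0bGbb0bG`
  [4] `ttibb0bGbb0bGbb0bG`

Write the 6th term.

ttibb0bGbb0bGbb0bGbb0bGbb0bG

The strings grow by a fixed suffix bb0bG each time.
From ttibb0bGbb0bGbb0bG, 2 further steps: ttibb0bGbb0bGbb0bG → ttibb0bGbb0bGbb0bGbb0bG → (answer).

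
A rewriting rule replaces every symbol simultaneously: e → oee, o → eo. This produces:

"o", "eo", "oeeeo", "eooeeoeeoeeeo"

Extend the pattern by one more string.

Rewriting the 13 symbols of eooeeoeeoeeeo one by one yields oee eo eo oee oee eo oee oee eo oee oee oee eo; concatenated:

oeeeoeooeeoeeeooeeoeeeooeeoeeoeeeo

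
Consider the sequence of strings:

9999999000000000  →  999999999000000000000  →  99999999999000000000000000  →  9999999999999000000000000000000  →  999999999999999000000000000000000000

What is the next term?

The n-th term is 2n+1 9's then 3n 0's, where the shown terms are n = 3, 4, 5, 6, 7.
At n = 8 the blocks have lengths 17, 24.

99999999999999999000000000000000000000000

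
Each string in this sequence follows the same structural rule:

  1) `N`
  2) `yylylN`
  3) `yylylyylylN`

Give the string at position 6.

yylylyylylyylylyylylyylylN

The strings grow by a fixed prefix yylyl each time.
From yylylyylylN, 3 further steps: yylylyylylN → yylylyylylyylylN → yylylyylylyylylyylylN → (answer).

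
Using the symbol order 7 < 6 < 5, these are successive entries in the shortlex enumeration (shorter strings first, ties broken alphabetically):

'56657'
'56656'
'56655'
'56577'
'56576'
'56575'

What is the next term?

The successor of 56575 increments the rightmost position that isn't already 5 and resets every position after it to 7.

56567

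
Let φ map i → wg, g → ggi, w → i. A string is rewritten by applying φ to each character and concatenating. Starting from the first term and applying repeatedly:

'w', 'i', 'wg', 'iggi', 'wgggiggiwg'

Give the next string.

Apply φ to wgggiggiwg symbol by symbol: w→i, g→ggi, g→ggi, g→ggi, i→wg, g→ggi, g→ggi, i→wg, w→i, g→ggi; joined: i ggi ggi ggi wg ggi ggi wg i ggi.

iggiggiggiwgggiggiwgiggi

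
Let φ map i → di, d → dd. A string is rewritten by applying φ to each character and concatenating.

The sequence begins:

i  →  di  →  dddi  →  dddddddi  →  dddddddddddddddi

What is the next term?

Rewriting the 16 symbols of dddddddddddddddi one by one yields dd dd dd dd dd dd dd dd dd dd dd dd dd dd dd di; concatenated:

dddddddddddddddddddddddddddddddi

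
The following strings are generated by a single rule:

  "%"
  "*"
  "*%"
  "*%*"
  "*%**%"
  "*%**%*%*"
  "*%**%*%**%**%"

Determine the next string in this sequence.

From term 3 onward, concatenate the last term with the second-to-last: *·% = *%, *%·* = *%*, …
The next term joins *%**%*%**%**% and *%**%*%*.

*%**%*%**%**%*%**%*%*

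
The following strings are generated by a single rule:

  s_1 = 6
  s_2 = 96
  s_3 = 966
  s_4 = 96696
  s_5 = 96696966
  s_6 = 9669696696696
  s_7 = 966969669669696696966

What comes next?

9669696696696966969669669696696696

Each term (from the third on) is the previous term followed by the one before it: term 3 = 96·6 = 966.
So term 8 is 966969669669696696966·9669696696696.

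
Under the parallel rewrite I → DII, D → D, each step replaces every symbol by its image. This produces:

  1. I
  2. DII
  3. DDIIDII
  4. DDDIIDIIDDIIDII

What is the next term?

Replace each of the 15 characters of DDDIIDIIDDIIDII in place — D D D DII DII D DII DII D D DII DII D DII DII — and concatenate.

DDDDIIDIIDDIIDIIDDDIIDIIDDIIDII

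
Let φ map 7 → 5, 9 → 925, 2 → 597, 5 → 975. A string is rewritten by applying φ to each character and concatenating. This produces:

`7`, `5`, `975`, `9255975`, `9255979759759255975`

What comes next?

Replace each of the 19 characters of 9255979759759255975 in place — 925 597 975 975 925 5 925 5 975 925 5 975 925 597 975 975 925 5 975 — and concatenate.

9255979759759255925597592559759255979759759255975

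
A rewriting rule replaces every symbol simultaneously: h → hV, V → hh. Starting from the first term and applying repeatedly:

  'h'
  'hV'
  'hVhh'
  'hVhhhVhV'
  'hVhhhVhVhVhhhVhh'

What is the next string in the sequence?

hVhhhVhVhVhhhVhhhVhhhVhVhVhhhVhV

φ(hVhhhVhVhVhhhVhh) expands symbol-by-symbol to hV hh hV hV hV hh hV hh hV hh hV hV hV hh hV hV; joining the 16 pieces gives the next term.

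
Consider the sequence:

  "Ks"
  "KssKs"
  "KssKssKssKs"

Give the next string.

KssKssKssKssKssKssKssKs

Each string is two copies of the previous one joined by 's'.
One more doubling of KssKssKssKs gives the answer.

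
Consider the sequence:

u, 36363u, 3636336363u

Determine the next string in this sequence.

363633636336363u

Every step adds 36363 at the front: s(k+1) = 36363·s(k).
So the next term is 36363·3636336363u.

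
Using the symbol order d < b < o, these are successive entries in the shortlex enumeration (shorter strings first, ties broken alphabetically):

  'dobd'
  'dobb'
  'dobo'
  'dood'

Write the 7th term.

bddd

Advancing 3 positions from dood through dood → doob → dooo reaches term 7.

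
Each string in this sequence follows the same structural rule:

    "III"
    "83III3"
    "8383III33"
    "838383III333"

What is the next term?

Every step adds 83 to the front and 3 to the end of the previous string.
So the next term is 83·838383III333·3.

83838383III3333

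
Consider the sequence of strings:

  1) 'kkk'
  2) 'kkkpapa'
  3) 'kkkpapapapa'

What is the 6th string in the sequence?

kkkpapapapapapapapapapa

Each term is the previous one with papa appended.
From kkkpapapapa, 3 further steps: kkkpapapapa → kkkpapapapapapa → kkkpapapapapapapapa → (answer).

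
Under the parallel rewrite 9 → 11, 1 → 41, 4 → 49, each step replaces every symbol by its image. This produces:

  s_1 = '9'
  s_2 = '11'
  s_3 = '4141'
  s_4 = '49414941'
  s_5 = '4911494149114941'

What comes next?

Rewriting the 16 symbols of 4911494149114941 one by one yields 49 11 41 41 49 11 49 41 49 11 41 41 49 11 49 41; concatenated:

49114141491149414911414149114941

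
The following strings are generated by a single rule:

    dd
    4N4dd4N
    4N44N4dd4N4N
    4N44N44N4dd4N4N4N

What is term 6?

4N44N44N44N44N4dd4N4N4N4N4N

Every step adds 4N4 to the front and 4N to the end of the previous string.
From 4N44N44N4dd4N4N4N, 2 further steps: 4N44N44N4dd4N4N4N → 4N44N44N44N4dd4N4N4N4N → (answer).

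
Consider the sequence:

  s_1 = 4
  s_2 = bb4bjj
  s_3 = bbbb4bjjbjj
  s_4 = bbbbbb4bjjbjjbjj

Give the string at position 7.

bbbbbbbbbbbb4bjjbjjbjjbjjbjjbjj

Each term wraps the previous one in bb on the left and bjj on the right.
From bbbbbb4bjjbjjbjj, 3 further steps: bbbbbb4bjjbjjbjj → bbbbbbbb4bjjbjjbjjbjj → bbbbbbbbbb4bjjbjjbjjbjjbjj → (answer).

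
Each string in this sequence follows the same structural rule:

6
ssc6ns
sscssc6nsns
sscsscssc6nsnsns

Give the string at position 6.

Each term wraps the previous one in ssc on the left and ns on the right.
From sscsscssc6nsnsns, 2 further steps: sscsscssc6nsnsns → sscsscsscssc6nsnsnsns → (answer).

sscsscsscsscssc6nsnsnsnsns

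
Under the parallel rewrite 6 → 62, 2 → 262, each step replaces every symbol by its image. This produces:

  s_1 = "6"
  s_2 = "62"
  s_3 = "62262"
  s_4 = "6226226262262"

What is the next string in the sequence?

6226226262262262622626226226262262

φ(6226226262262) expands symbol-by-symbol to 62 262 262 62 262 262 62 262 62 262 262 62 262; joining the 13 pieces gives the next term.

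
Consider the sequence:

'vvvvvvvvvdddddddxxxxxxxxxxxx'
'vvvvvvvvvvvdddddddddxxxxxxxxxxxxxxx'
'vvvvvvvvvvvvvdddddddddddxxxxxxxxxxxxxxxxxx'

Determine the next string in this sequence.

Each string has the form v^{2n+3} d^{2n+1} x^{3n+3}, where the shown terms are n = 3, 4, 5.
Setting n = 6 gives 15, 13, 21 characters in each block.

vvvvvvvvvvvvvvvdddddddddddddxxxxxxxxxxxxxxxxxxxxx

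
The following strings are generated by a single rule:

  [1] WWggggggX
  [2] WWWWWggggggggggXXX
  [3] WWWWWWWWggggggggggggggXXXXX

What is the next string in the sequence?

WWWWWWWWWWWggggggggggggggggggXXXXXXX

Each string has the form W^{3n-1} g^{4n+2} X^{2n-1} (n = 1, 2, …).
Setting n = 4 gives 11, 18, 7 characters in each block.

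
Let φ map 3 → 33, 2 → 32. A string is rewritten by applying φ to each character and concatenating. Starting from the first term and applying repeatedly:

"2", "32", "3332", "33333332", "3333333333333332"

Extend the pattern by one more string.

Applying the rule to each of the 16 symbols of 3333333333333332 gives the pieces 33 33 33 33 33 33 33 33 33 33 33 33 33 33 33 32, which concatenate to the answer.

33333333333333333333333333333332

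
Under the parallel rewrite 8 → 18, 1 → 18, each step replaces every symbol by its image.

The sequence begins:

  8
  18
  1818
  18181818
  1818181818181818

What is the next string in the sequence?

18181818181818181818181818181818

Applying the rule to each of the 16 symbols of 1818181818181818 gives the pieces 18 18 18 18 18 18 18 18 18 18 18 18 18 18 18 18, which concatenate to the answer.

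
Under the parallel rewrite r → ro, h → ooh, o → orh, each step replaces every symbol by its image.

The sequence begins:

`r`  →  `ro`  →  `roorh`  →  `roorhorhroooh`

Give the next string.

roorhorhrooohorhrooohroorhorhorhooh

Applying the rule to each of the 13 symbols of roorhorhroooh gives the pieces ro orh orh ro ooh orh ro ooh ro orh orh orh ooh, which concatenate to the answer.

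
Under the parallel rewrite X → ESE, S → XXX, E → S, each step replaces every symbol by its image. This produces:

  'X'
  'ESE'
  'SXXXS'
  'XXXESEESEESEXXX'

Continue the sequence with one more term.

φ(XXXESEESEESEXXX) expands symbol-by-symbol to ESE ESE ESE S XXX S S XXX S S XXX S ESE ESE ESE; joining the 15 pieces gives the next term.

ESEESEESESXXXSSXXXSSXXXSESEESEESE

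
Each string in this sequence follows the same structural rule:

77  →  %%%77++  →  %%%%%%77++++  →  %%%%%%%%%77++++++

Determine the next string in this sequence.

%%%%%%%%%%%%77++++++++

s(k+1) = %%%·s(k)·++, so each term gains %%% as a prefix and ++ as a suffix.
One more step from %%%%%%%%%77++++++ gives the answer.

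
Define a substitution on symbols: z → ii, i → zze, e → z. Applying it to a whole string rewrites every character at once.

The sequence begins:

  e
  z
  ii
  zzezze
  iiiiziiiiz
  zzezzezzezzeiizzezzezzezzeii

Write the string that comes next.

φ(zzezzezzezzeiizzezzezzezzeii) expands symbol-by-symbol to ii ii z ii ii z ii ii z ii ii z zze zze ii ii z ii ii z ii ii z ii ii z zze zze; joining the 28 pieces gives the next term.

iiiiziiiiziiiiziiiizzzezzeiiiiziiiiziiiiziiiizzzezze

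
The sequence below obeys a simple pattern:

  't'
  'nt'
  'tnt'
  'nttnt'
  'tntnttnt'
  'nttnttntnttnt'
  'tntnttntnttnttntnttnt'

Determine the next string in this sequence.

This is a Fibonacci-style word recurrence s(k) = s(k−2)·s(k−1): e.g. t·nt = tnt.
Continuing: nttnttntnttnt · tntnttntnttnttntnttnt gives term 8.

nttnttntnttnttntnttntnttnttntnttnt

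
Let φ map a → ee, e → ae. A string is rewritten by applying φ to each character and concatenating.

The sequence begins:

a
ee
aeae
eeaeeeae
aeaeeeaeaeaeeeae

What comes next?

Applying the rule to each of the 16 symbols of aeaeeeaeaeaeeeae gives the pieces ee ae ee ae ae ae ee ae ee ae ee ae ae ae ee ae, which concatenate to the answer.

eeaeeeaeaeaeeeaeeeaeeeaeaeaeeeae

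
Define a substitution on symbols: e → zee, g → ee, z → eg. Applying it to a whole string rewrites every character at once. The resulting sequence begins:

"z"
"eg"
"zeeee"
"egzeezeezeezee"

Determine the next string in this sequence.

φ(egzeezeezeezee) expands symbol-by-symbol to zee ee eg zee zee eg zee zee eg zee zee eg zee zee; joining the 14 pieces gives the next term.

zeeeeegzeezeeegzeezeeegzeezeeegzeezee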